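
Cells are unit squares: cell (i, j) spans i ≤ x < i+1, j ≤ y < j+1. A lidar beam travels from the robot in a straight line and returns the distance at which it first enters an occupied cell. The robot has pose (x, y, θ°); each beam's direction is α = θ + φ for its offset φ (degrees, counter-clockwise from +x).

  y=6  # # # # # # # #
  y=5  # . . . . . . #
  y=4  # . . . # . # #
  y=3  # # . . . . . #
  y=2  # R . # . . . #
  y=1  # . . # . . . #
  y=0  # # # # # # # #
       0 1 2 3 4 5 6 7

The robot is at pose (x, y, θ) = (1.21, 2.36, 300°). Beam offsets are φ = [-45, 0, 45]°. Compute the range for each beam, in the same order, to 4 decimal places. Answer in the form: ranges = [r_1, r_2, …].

beam 1: φ=-45°, α=255°
  direction (-0.2588, -0.9659); cell (1,2); t to first gridline: x 0.8114, y 0.3727 (then +3.8637 / +1.0353)
    (1,1) via y @ 0.3727
    (0,1) via x @ 0.8114  # hit
  → r_1 = 0.8114
beam 2: φ=0°, α=300°
  direction (0.5000, -0.8660); cell (1,2); t to first gridline: x 1.5800, y 0.4157 (then +2.0000 / +1.1547)
    (1,1) via y @ 0.4157
    (1,0) via y @ 1.5704  # hit
  → r_2 = 1.5704
beam 3: φ=45°, α=345°
  direction (0.9659, -0.2588); cell (1,2); t to first gridline: x 0.8179, y 1.3909 (then +1.0353 / +3.8637)
    (2,2) via x @ 0.8179
    (2,1) via y @ 1.3909
    (3,1) via x @ 1.8531  # hit
  → r_3 = 1.8531

ranges = [0.8114, 1.5704, 1.8531]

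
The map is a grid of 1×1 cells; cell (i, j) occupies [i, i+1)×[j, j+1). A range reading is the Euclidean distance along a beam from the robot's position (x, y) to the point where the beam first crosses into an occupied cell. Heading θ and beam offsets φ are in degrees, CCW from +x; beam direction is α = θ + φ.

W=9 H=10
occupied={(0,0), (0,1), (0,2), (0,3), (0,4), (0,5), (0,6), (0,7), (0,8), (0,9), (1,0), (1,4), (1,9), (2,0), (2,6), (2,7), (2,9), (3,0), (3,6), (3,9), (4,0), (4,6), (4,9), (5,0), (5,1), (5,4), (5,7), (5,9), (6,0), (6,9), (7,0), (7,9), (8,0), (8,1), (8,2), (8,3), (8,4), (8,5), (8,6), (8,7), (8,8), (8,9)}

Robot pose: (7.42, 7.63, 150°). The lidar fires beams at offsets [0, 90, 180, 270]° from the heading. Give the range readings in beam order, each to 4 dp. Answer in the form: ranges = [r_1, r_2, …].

ranges = [2.7400, 3.0369, 0.6697, 1.1600]

beam 1: φ=0°, α=150°
  dir = (cos 150°, sin 150°) = (-0.8660, 0.5000); from cell (7,7)
  next x-line at t=0.4850, next y-line at t=0.7400; Δt_x=1.1547, Δt_y=2.0000
    x: enter (6,7) at t=0.4850
    y: enter (6,8) at t=0.7400
    x: enter (5,8) at t=1.6397
    y: enter (5,9) at t=2.7400 ← occupied
  → r_1 = 2.7400
beam 2: φ=90°, α=240°
  dir = (cos 240°, sin 240°) = (-0.5000, -0.8660); from cell (7,7)
  next x-line at t=0.8400, next y-line at t=0.7275; Δt_x=2.0000, Δt_y=1.1547
    y: enter (7,6) at t=0.7275
    x: enter (6,6) at t=0.8400
    y: enter (6,5) at t=1.8822
    x: enter (5,5) at t=2.8400
    y: enter (5,4) at t=3.0369 ← occupied
  → r_2 = 3.0369
beam 3: φ=180°, α=330°
  dir = (cos 330°, sin 330°) = (0.8660, -0.5000); from cell (7,7)
  next x-line at t=0.6697, next y-line at t=1.2600; Δt_x=1.1547, Δt_y=2.0000
    x: enter (8,7) at t=0.6697 ← occupied
  → r_3 = 0.6697
beam 4: φ=270°, α=60°
  dir = (cos 60°, sin 60°) = (0.5000, 0.8660); from cell (7,7)
  next x-line at t=1.1600, next y-line at t=0.4272; Δt_x=2.0000, Δt_y=1.1547
    y: enter (7,8) at t=0.4272
    x: enter (8,8) at t=1.1600 ← occupied
  → r_4 = 1.1600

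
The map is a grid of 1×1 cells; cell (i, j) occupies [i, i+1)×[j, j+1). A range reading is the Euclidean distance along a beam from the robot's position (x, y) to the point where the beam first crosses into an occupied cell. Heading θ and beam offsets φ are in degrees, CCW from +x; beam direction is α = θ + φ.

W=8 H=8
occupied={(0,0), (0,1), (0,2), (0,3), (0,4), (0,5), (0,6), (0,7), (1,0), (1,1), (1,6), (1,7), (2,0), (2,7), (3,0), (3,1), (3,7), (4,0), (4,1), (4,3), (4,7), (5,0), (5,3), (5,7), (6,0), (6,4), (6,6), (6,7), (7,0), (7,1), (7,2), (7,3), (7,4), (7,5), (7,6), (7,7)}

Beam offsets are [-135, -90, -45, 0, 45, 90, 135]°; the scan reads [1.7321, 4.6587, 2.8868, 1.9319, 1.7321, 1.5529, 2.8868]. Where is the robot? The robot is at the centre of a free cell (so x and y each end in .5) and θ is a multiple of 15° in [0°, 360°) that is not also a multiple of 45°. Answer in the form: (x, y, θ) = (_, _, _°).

(x, y, θ) = (2.5, 4.5, 105°)

The pose lattice has 28·16 = 448 candidates. Test each by forward raycasting.
  (6.5, 5.5, 30°): beam 1 = 0.5176 ≠ 1.7321 ✗
  (4.5, 2.5, 210°): beam 1 = 0.5176 ≠ 1.7321 ✗
  (4.5, 6.5, 15°): beam 1 = 5.1962 ≠ 1.7321 ✗
  (5.5, 6.5, 345°): beam 1 = 5.1962 ≠ 1.7321 ✗
  …
  (2.5, 4.5, 105°): r_1=1.7321, r_2=4.6587, r_3=2.8868, r_4=1.9319, r_5=1.7321, r_6=1.5529, r_7=2.8868 — all match ✓
No second candidate reproduces the full scan.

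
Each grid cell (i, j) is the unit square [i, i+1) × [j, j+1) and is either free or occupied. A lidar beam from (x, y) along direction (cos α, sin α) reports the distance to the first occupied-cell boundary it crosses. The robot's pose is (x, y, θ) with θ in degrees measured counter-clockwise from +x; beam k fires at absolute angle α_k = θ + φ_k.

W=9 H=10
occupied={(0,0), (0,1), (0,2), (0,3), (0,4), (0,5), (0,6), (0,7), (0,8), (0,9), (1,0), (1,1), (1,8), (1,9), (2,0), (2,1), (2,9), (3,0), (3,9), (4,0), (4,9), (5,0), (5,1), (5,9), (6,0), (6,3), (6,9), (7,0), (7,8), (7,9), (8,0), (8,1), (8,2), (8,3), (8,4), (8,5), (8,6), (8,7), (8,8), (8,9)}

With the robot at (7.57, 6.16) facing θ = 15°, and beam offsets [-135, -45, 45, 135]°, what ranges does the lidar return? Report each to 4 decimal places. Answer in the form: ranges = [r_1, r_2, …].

beam 1: φ=-135°, α=240°
  dir = (cos 240°, sin 240°) = (-0.5000, -0.8660); from cell (7,6)
  next x-line at t=1.1400, next y-line at t=0.1848; Δt_x=2.0000, Δt_y=1.1547
    y: enter (7,5) at t=0.1848
    x: enter (6,5) at t=1.1400
    y: enter (6,4) at t=1.3395
    y: enter (6,3) at t=2.4942 ← occupied
  → r_1 = 2.4942
beam 2: φ=-45°, α=330°
  dir = (cos 330°, sin 330°) = (0.8660, -0.5000); from cell (7,6)
  next x-line at t=0.4965, next y-line at t=0.3200; Δt_x=1.1547, Δt_y=2.0000
    y: enter (7,5) at t=0.3200
    x: enter (8,5) at t=0.4965 ← occupied
  → r_2 = 0.4965
beam 3: φ=45°, α=60°
  dir = (cos 60°, sin 60°) = (0.5000, 0.8660); from cell (7,6)
  next x-line at t=0.8600, next y-line at t=0.9699; Δt_x=2.0000, Δt_y=1.1547
    x: enter (8,6) at t=0.8600 ← occupied
  → r_3 = 0.8600
beam 4: φ=135°, α=150°
  dir = (cos 150°, sin 150°) = (-0.8660, 0.5000); from cell (7,6)
  next x-line at t=0.6582, next y-line at t=1.6800; Δt_x=1.1547, Δt_y=2.0000
    x: enter (6,6) at t=0.6582
    y: enter (6,7) at t=1.6800
    x: enter (5,7) at t=1.8129
    x: enter (4,7) at t=2.9676
    y: enter (4,8) at t=3.6800
    x: enter (3,8) at t=4.1223
    x: enter (2,8) at t=5.2770
    y: enter (2,9) at t=5.6800 ← occupied
  → r_4 = 5.6800

ranges = [2.4942, 0.4965, 0.8600, 5.6800]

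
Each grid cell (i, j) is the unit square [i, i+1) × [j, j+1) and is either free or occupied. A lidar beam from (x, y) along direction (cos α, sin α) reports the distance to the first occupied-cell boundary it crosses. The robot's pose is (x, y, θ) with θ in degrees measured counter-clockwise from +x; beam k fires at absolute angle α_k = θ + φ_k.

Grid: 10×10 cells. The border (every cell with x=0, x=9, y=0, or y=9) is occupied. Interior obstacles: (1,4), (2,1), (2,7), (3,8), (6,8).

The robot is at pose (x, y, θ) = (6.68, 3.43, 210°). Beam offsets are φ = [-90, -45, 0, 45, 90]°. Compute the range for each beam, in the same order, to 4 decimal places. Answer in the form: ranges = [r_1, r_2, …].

ranges = [5.3600, 4.8451, 4.2493, 2.5157, 2.8059]

beam 1: φ=-90°, α=120°
  cosα=-0.5000 sinα=0.8660 | (6,3) | tMaxX 1.3600 tMaxY 0.6582 | tΔX 2.0000 tΔY 1.1547
    t=0.6582 [y] (6,4)
    t=1.3600 [x] (5,4)
    t=1.8129 [y] (5,5)
    t=2.9676 [y] (5,6)
    t=3.3600 [x] (4,6)
    t=4.1223 [y] (4,7)
    t=5.2770 [y] (4,8)
    t=5.3600 [x] (3,8) — stop
  → r_1 = 5.3600
beam 2: φ=-45°, α=165°
  cosα=-0.9659 sinα=0.2588 | (6,3) | tMaxX 0.7040 tMaxY 2.2023 | tΔX 1.0353 tΔY 3.8637
    t=0.7040 [x] (5,3)
    t=1.7393 [x] (4,3)
    t=2.2023 [y] (4,4)
    t=2.7745 [x] (3,4)
    t=3.8098 [x] (2,4)
    t=4.8451 [x] (1,4) — stop
  → r_2 = 4.8451
beam 3: φ=0°, α=210°
  cosα=-0.8660 sinα=-0.5000 | (6,3) | tMaxX 0.7852 tMaxY 0.8600 | tΔX 1.1547 tΔY 2.0000
    t=0.7852 [x] (5,3)
    t=0.8600 [y] (5,2)
    t=1.9399 [x] (4,2)
    t=2.8600 [y] (4,1)
    t=3.0946 [x] (3,1)
    t=4.2493 [x] (2,1) — stop
  → r_3 = 4.2493
beam 4: φ=45°, α=255°
  cosα=-0.2588 sinα=-0.9659 | (6,3) | tMaxX 2.6273 tMaxY 0.4452 | tΔX 3.8637 tΔY 1.0353
    t=0.4452 [y] (6,2)
    t=1.4804 [y] (6,1)
    t=2.5157 [y] (6,0) — stop
  → r_4 = 2.5157
beam 5: φ=90°, α=300°
  cosα=0.5000 sinα=-0.8660 | (6,3) | tMaxX 0.6400 tMaxY 0.4965 | tΔX 2.0000 tΔY 1.1547
    t=0.4965 [y] (6,2)
    t=0.6400 [x] (7,2)
    t=1.6512 [y] (7,1)
    t=2.6400 [x] (8,1)
    t=2.8059 [y] (8,0) — stop
  → r_5 = 2.8059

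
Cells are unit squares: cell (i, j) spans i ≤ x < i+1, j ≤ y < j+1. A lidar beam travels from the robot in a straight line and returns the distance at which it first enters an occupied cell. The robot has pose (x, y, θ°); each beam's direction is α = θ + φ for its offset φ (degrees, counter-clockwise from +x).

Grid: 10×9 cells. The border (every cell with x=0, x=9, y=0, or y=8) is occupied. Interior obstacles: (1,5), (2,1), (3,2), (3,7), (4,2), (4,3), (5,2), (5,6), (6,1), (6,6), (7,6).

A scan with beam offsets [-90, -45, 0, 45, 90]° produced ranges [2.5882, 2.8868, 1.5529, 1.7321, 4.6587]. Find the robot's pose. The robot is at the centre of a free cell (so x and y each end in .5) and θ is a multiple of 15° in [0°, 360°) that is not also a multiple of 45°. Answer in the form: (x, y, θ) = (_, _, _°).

(x, y, θ) = (6.5, 4.5, 75°)

Enumerate (i+0.5, j+0.5, θ) over the 45 free cells and 16 admissible headings. For each, cast all 5 beams and compare to the given ranges.
  (8.5, 3.5, 300°): beam 1 = 2.8868 ≠ 2.5882 ✗
  (4.5, 1.5, 105°): beam 1 = 1.5529 ≠ 2.5882 ✗
  (2.5, 6.5, 105°): beam 1 = 5.7956 ≠ 2.5882 ✗
  (3.5, 1.5, 345°): beam 1 = 0.5176 ≠ 2.5882 ✗
  (6.5, 4.5, 105°): beam 2 = 1.7321 ≠ 2.8868 ✗
  …
  (6.5, 4.5, 75°): r_1=2.5882, r_2=2.8868, r_3=1.5529, r_4=1.7321, r_5=4.6587 — all match ✓
Only this pose fits every beam.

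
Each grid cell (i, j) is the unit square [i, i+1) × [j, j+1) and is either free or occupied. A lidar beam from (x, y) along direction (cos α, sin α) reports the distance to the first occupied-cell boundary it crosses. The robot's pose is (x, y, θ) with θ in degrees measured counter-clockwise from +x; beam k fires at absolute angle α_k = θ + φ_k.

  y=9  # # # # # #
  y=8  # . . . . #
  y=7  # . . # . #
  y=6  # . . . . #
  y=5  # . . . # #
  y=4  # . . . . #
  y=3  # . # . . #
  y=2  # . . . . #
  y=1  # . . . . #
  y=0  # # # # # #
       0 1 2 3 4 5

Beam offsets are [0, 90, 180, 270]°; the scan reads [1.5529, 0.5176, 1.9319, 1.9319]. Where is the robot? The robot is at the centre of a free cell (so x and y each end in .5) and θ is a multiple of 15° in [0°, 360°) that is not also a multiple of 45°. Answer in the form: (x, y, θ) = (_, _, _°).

(x, y, θ) = (4.5, 2.5, 255°)

Candidates: 29 free-cell centres × 16 headings = 464 poses. Raycast each; keep the one whose scan matches to 4 dp.
  (1.5, 1.5, 150°): beam 1 = 0.5774 ≠ 1.5529 ✗
  (4.5, 1.5, 165°): beam 1 = 3.6235 ≠ 1.5529 ✗
  (4.5, 3.5, 330°): beam 1 = 0.5774 ≠ 1.5529 ✗
  …
  (4.5, 2.5, 255°): r_1=1.5529, r_2=0.5176, r_3=1.9319, r_4=1.9319 — all match ✓
Only this pose fits every beam.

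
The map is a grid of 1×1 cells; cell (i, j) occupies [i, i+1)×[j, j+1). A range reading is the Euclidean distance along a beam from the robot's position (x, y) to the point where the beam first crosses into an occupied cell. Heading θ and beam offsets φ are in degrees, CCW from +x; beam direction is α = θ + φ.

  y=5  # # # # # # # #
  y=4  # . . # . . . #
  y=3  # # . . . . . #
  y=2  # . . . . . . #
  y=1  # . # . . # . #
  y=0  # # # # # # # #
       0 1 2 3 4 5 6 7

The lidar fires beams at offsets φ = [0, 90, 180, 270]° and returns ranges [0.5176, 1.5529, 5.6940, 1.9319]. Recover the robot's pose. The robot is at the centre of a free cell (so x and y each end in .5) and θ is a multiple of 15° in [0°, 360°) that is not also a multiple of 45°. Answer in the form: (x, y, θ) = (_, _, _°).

(x, y, θ) = (6.5, 3.5, 15°)

The pose lattice has 20·16 = 320 candidates. Test each by forward raycasting.
  (2.5, 4.5, 240°): beam 1 = 1.0000 ≠ 0.5176 ✗
  (5.5, 4.5, 165°): beam 1 = 1.5529 ≠ 0.5176 ✗
  (1.5, 4.5, 75°): beam 2 = 0.5176 ≠ 1.5529 ✗
  (6.5, 2.5, 150°): beam 1 = 3.0000 ≠ 0.5176 ✗
  (3.5, 2.5, 345°): beam 1 = 1.9319 ≠ 0.5176 ✗
  …
  (6.5, 3.5, 15°): r_1=0.5176, r_2=1.5529, r_3=5.6940, r_4=1.9319 — all match ✓
No second candidate reproduces the full scan.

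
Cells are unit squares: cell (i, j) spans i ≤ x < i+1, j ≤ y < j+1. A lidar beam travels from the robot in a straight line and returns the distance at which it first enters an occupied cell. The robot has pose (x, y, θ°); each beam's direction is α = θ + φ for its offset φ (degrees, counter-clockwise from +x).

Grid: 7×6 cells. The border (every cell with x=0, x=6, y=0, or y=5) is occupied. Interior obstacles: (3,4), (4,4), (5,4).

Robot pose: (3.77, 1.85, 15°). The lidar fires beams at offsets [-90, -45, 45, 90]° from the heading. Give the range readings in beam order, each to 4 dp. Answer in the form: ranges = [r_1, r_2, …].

beam 1: φ=-90°, α=285°
  cosα=0.2588 sinα=-0.9659 | (3,1) | tMaxX 0.8887 tMaxY 0.8800 | tΔX 3.8637 tΔY 1.0353
    t=0.8800 [y] (3,0) — stop
  → r_1 = 0.8800
beam 2: φ=-45°, α=330°
  cosα=0.8660 sinα=-0.5000 | (3,1) | tMaxX 0.2656 tMaxY 1.7000 | tΔX 1.1547 tΔY 2.0000
    t=0.2656 [x] (4,1)
    t=1.4203 [x] (5,1)
    t=1.7000 [y] (5,0) — stop
  → r_2 = 1.7000
beam 3: φ=45°, α=60°
  cosα=0.5000 sinα=0.8660 | (3,1) | tMaxX 0.4600 tMaxY 0.1732 | tΔX 2.0000 tΔY 1.1547
    t=0.1732 [y] (3,2)
    t=0.4600 [x] (4,2)
    t=1.3279 [y] (4,3)
    t=2.4600 [x] (5,3)
    t=2.4826 [y] (5,4) — stop
  → r_3 = 2.4826
beam 4: φ=90°, α=105°
  cosα=-0.2588 sinα=0.9659 | (3,1) | tMaxX 2.9751 tMaxY 0.1553 | tΔX 3.8637 tΔY 1.0353
    t=0.1553 [y] (3,2)
    t=1.1906 [y] (3,3)
    t=2.2258 [y] (3,4) — stop
  → r_4 = 2.2258

ranges = [0.8800, 1.7000, 2.4826, 2.2258]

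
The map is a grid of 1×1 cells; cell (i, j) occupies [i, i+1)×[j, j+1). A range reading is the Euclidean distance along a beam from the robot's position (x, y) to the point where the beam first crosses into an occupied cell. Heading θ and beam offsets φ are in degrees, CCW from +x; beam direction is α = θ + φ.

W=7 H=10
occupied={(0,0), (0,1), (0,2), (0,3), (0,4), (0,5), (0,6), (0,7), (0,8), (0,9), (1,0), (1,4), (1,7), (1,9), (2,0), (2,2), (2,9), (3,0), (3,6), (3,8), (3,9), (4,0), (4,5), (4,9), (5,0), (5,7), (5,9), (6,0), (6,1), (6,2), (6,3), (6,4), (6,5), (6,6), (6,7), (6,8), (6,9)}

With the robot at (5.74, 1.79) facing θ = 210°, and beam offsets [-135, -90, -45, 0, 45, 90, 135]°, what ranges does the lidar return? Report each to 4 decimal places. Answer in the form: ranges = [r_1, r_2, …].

ranges = [1.0046, 4.8613, 2.8367, 1.5800, 0.8179, 0.5200, 0.2692]

beam 1: φ=-135°, α=75°
  dir = (cos 75°, sin 75°) = (0.2588, 0.9659); from cell (5,1)
  next x-line at t=1.0046, next y-line at t=0.2174; Δt_x=3.8637, Δt_y=1.0353
    y: enter (5,2) at t=0.2174
    x: enter (6,2) at t=1.0046 ← occupied
  → r_1 = 1.0046
beam 2: φ=-90°, α=120°
  dir = (cos 120°, sin 120°) = (-0.5000, 0.8660); from cell (5,1)
  next x-line at t=1.4800, next y-line at t=0.2425; Δt_x=2.0000, Δt_y=1.1547
    y: enter (5,2) at t=0.2425
    y: enter (5,3) at t=1.3972
    x: enter (4,3) at t=1.4800
    y: enter (4,4) at t=2.5519
    x: enter (3,4) at t=3.4800
    y: enter (3,5) at t=3.7066
    y: enter (3,6) at t=4.8613 ← occupied
  → r_2 = 4.8613
beam 3: φ=-45°, α=165°
  dir = (cos 165°, sin 165°) = (-0.9659, 0.2588); from cell (5,1)
  next x-line at t=0.7661, next y-line at t=0.8114; Δt_x=1.0353, Δt_y=3.8637
    x: enter (4,1) at t=0.7661
    y: enter (4,2) at t=0.8114
    x: enter (3,2) at t=1.8014
    x: enter (2,2) at t=2.8367 ← occupied
  → r_3 = 2.8367
beam 4: φ=0°, α=210°
  dir = (cos 210°, sin 210°) = (-0.8660, -0.5000); from cell (5,1)
  next x-line at t=0.8545, next y-line at t=1.5800; Δt_x=1.1547, Δt_y=2.0000
    x: enter (4,1) at t=0.8545
    y: enter (4,0) at t=1.5800 ← occupied
  → r_4 = 1.5800
beam 5: φ=45°, α=255°
  dir = (cos 255°, sin 255°) = (-0.2588, -0.9659); from cell (5,1)
  next x-line at t=2.8591, next y-line at t=0.8179; Δt_x=3.8637, Δt_y=1.0353
    y: enter (5,0) at t=0.8179 ← occupied
  → r_5 = 0.8179
beam 6: φ=90°, α=300°
  dir = (cos 300°, sin 300°) = (0.5000, -0.8660); from cell (5,1)
  next x-line at t=0.5200, next y-line at t=0.9122; Δt_x=2.0000, Δt_y=1.1547
    x: enter (6,1) at t=0.5200 ← occupied
  → r_6 = 0.5200
beam 7: φ=135°, α=345°
  dir = (cos 345°, sin 345°) = (0.9659, -0.2588); from cell (5,1)
  next x-line at t=0.2692, next y-line at t=3.0523; Δt_x=1.0353, Δt_y=3.8637
    x: enter (6,1) at t=0.2692 ← occupied
  → r_7 = 0.2692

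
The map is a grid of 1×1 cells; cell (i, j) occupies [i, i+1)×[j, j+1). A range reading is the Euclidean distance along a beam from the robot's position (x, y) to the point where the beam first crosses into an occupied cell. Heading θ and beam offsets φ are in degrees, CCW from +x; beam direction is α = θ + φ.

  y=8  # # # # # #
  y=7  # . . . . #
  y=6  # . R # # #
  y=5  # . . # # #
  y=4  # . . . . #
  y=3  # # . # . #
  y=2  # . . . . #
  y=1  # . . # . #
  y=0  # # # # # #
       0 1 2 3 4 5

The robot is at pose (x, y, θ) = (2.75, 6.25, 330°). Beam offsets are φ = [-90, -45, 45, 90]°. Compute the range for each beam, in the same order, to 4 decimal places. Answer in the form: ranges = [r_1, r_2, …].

ranges = [2.5981, 0.9659, 0.2588, 0.5000]

beam 1: φ=-90°, α=240°
  d=(-0.5000,-0.8660)  start (2,6)  tX=1.5000 tY=0.2887  stride 1/|dx|=2.0000 1/|dy|=1.1547
    cross y-line → (2,5), t=0.2887
    cross y-line → (2,4), t=1.4434
    cross x-line → (1,4), t=1.5000
    cross y-line → (1,3), t=2.5981 (wall)
  → r_1 = 2.5981
beam 2: φ=-45°, α=285°
  d=(0.2588,-0.9659)  start (2,6)  tX=0.9659 tY=0.2588  stride 1/|dx|=3.8637 1/|dy|=1.0353
    cross y-line → (2,5), t=0.2588
    cross x-line → (3,5), t=0.9659 (wall)
  → r_2 = 0.9659
beam 3: φ=45°, α=15°
  d=(0.9659,0.2588)  start (2,6)  tX=0.2588 tY=2.8978  stride 1/|dx|=1.0353 1/|dy|=3.8637
    cross x-line → (3,6), t=0.2588 (wall)
  → r_3 = 0.2588
beam 4: φ=90°, α=60°
  d=(0.5000,0.8660)  start (2,6)  tX=0.5000 tY=0.8660  stride 1/|dx|=2.0000 1/|dy|=1.1547
    cross x-line → (3,6), t=0.5000 (wall)
  → r_4 = 0.5000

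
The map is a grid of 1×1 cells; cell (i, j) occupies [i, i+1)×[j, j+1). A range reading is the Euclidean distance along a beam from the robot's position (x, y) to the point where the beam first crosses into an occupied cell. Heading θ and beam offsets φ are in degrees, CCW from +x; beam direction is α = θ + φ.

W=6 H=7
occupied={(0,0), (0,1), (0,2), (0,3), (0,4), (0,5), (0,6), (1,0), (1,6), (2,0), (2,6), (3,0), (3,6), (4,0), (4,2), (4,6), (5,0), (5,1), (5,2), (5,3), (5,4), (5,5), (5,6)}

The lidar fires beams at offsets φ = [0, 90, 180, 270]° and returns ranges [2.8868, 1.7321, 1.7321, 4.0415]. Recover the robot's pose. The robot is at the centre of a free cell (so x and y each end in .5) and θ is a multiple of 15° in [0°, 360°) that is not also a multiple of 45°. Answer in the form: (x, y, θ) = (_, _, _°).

The pose lattice has 19·16 = 304 candidates. Test each by forward raycasting.
  (3.5, 2.5, 75°): beam 1 = 3.6235 ≠ 2.8868 ✗
  (4.5, 1.5, 75°): beam 1 = 0.5176 ≠ 2.8868 ✗
  (1.5, 4.5, 150°): beam 1 = 0.5774 ≠ 2.8868 ✗
  (3.5, 2.5, 15°): beam 1 = 0.5176 ≠ 2.8868 ✗
  (1.5, 1.5, 15°): beam 1 = 2.5882 ≠ 2.8868 ✗
  …
  (2.5, 4.5, 30°): r_1=2.8868, r_2=1.7321, r_3=1.7321, r_4=4.0415 — all match ✓
Unique over the lattice → pose = (2.5, 4.5, 30°).

(x, y, θ) = (2.5, 4.5, 30°)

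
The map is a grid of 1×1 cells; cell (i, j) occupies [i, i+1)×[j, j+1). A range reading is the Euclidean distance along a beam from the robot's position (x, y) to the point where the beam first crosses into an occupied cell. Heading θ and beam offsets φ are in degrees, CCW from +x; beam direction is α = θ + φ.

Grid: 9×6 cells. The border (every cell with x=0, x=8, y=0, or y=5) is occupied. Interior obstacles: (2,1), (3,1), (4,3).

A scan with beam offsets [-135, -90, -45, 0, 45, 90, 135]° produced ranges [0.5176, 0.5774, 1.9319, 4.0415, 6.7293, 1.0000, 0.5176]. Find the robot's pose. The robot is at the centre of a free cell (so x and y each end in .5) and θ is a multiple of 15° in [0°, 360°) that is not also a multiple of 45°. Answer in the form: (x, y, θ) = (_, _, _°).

(x, y, θ) = (7.5, 1.5, 120°)

Candidates: 25 free-cell centres × 16 headings = 400 poses. Raycast each; keep the one whose scan matches to 4 dp.
  (6.5, 4.5, 240°): beam 2 = 1.0000 ≠ 0.5774 ✗
  (1.5, 2.5, 30°): beam 1 = 1.5529 ≠ 0.5176 ✗
  (2.5, 3.5, 240°): beam 1 = 1.5529 ≠ 0.5176 ✗
  (6.5, 3.5, 255°): beam 1 = 1.7321 ≠ 0.5176 ✗
  (4.5, 4.5, 165°): beam 1 = 1.0000 ≠ 0.5176 ✗
  …
  (7.5, 1.5, 120°): r_1=0.5176, r_2=0.5774, r_3=1.9319, r_4=4.0415, r_5=6.7293, r_6=1.0000, r_7=0.5176 — all match ✓
No second candidate reproduces the full scan.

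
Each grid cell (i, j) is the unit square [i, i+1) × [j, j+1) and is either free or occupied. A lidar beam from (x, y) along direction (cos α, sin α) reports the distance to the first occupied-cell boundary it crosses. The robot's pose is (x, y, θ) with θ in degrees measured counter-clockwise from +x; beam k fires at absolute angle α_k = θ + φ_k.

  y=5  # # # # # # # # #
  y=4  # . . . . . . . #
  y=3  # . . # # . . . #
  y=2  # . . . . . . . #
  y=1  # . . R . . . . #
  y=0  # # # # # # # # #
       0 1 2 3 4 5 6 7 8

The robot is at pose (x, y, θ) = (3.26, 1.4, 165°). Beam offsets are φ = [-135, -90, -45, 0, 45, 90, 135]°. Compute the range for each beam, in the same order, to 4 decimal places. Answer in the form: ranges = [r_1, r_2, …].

beam 1: φ=-135°, α=30°
  d=(0.8660,0.5000)  start (3,1)  tX=0.8545 tY=1.2000  stride 1/|dx|=1.1547 1/|dy|=2.0000
    cross x-line → (4,1), t=0.8545
    cross y-line → (4,2), t=1.2000
    cross x-line → (5,2), t=2.0092
    cross x-line → (6,2), t=3.1639
    cross y-line → (6,3), t=3.2000
    cross x-line → (7,3), t=4.3186
    cross y-line → (7,4), t=5.2000
    cross x-line → (8,4), t=5.4733 (wall)
  → r_1 = 5.4733
beam 2: φ=-90°, α=75°
  d=(0.2588,0.9659)  start (3,1)  tX=2.8591 tY=0.6212  stride 1/|dx|=3.8637 1/|dy|=1.0353
    cross y-line → (3,2), t=0.6212
    cross y-line → (3,3), t=1.6564 (wall)
  → r_2 = 1.6564
beam 3: φ=-45°, α=120°
  d=(-0.5000,0.8660)  start (3,1)  tX=0.5200 tY=0.6928  stride 1/|dx|=2.0000 1/|dy|=1.1547
    cross x-line → (2,1), t=0.5200
    cross y-line → (2,2), t=0.6928
    cross y-line → (2,3), t=1.8475
    cross x-line → (1,3), t=2.5200
    cross y-line → (1,4), t=3.0022
    cross y-line → (1,5), t=4.1569 (wall)
  → r_3 = 4.1569
beam 4: φ=0°, α=165°
  d=(-0.9659,0.2588)  start (3,1)  tX=0.2692 tY=2.3182  stride 1/|dx|=1.0353 1/|dy|=3.8637
    cross x-line → (2,1), t=0.2692
    cross x-line → (1,1), t=1.3044
    cross y-line → (1,2), t=2.3182
    cross x-line → (0,2), t=2.3397 (wall)
  → r_4 = 2.3397
beam 5: φ=45°, α=210°
  d=(-0.8660,-0.5000)  start (3,1)  tX=0.3002 tY=0.8000  stride 1/|dx|=1.1547 1/|dy|=2.0000
    cross x-line → (2,1), t=0.3002
    cross y-line → (2,0), t=0.8000 (wall)
  → r_5 = 0.8000
beam 6: φ=90°, α=255°
  d=(-0.2588,-0.9659)  start (3,1)  tX=1.0046 tY=0.4141  stride 1/|dx|=3.8637 1/|dy|=1.0353
    cross y-line → (3,0), t=0.4141 (wall)
  → r_6 = 0.4141
beam 7: φ=135°, α=300°
  d=(0.5000,-0.8660)  start (3,1)  tX=1.4800 tY=0.4619  stride 1/|dx|=2.0000 1/|dy|=1.1547
    cross y-line → (3,0), t=0.4619 (wall)
  → r_7 = 0.4619

ranges = [5.4733, 1.6564, 4.1569, 2.3397, 0.8000, 0.4141, 0.4619]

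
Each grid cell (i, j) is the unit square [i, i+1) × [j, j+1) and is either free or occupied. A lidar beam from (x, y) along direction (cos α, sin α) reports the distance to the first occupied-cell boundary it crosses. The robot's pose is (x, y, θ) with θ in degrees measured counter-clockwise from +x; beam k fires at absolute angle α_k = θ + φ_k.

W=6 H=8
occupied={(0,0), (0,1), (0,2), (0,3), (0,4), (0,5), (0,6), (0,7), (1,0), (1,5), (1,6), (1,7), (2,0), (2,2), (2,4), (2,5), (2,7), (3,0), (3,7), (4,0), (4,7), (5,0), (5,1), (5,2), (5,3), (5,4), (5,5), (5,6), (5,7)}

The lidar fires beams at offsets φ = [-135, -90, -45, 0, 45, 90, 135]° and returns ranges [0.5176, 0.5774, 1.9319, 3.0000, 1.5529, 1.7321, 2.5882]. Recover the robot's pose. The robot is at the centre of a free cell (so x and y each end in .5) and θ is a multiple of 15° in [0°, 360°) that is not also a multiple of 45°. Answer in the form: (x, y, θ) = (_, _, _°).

Enumerate (i+0.5, j+0.5, θ) over the 19 free cells and 16 admissible headings. For each, cast all 7 beams and compare to the given ranges.
  (2.5, 1.5, 15°): beam 1 = 0.5774 ≠ 0.5176 ✗
  (3.5, 6.5, 240°): beam 2 = 1.0000 ≠ 0.5774 ✗
  (1.5, 2.5, 75°): beam 1 = 1.7321 ≠ 0.5176 ✗
  …
  (3.5, 4.5, 300°): r_1=0.5176, r_2=0.5774, r_3=1.9319, r_4=3.0000, r_5=1.5529, r_6=1.7321, r_7=2.5882 — all match ✓
Only this pose fits every beam.

(x, y, θ) = (3.5, 4.5, 300°)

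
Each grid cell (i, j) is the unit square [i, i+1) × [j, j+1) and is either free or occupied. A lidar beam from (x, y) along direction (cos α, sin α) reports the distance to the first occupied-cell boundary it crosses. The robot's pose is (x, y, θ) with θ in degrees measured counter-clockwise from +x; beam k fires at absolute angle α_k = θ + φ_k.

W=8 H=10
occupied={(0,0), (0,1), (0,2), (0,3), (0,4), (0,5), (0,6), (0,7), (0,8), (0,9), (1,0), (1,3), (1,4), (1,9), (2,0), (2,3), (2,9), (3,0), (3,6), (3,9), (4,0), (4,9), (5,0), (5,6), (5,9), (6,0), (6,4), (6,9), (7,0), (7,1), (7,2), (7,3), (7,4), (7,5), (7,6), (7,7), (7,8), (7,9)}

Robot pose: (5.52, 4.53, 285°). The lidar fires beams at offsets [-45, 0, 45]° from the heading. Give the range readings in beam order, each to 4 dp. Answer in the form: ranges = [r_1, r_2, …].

ranges = [4.0761, 3.6545, 0.5543]

beam 1: φ=-45°, α=240°
  d=(-0.5000,-0.8660)  start (5,4)  tX=1.0400 tY=0.6120  stride 1/|dx|=2.0000 1/|dy|=1.1547
    cross y-line → (5,3), t=0.6120
    cross x-line → (4,3), t=1.0400
    cross y-line → (4,2), t=1.7667
    cross y-line → (4,1), t=2.9214
    cross x-line → (3,1), t=3.0400
    cross y-line → (3,0), t=4.0761 (wall)
  → r_1 = 4.0761
beam 2: φ=0°, α=285°
  d=(0.2588,-0.9659)  start (5,4)  tX=1.8546 tY=0.5487  stride 1/|dx|=3.8637 1/|dy|=1.0353
    cross y-line → (5,3), t=0.5487
    cross y-line → (5,2), t=1.5840
    cross x-line → (6,2), t=1.8546
    cross y-line → (6,1), t=2.6192
    cross y-line → (6,0), t=3.6545 (wall)
  → r_2 = 3.6545
beam 3: φ=45°, α=330°
  d=(0.8660,-0.5000)  start (5,4)  tX=0.5543 tY=1.0600  stride 1/|dx|=1.1547 1/|dy|=2.0000
    cross x-line → (6,4), t=0.5543 (wall)
  → r_3 = 0.5543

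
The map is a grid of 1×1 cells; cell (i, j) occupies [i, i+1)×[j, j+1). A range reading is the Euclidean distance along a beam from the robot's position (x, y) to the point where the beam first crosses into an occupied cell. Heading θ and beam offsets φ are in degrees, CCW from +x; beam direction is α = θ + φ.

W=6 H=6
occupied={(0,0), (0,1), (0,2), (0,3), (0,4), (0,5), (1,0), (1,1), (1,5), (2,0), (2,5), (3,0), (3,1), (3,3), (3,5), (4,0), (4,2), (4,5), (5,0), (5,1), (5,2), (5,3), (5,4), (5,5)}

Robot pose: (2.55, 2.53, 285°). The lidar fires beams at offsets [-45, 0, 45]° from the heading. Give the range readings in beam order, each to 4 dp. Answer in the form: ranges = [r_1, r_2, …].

beam 1: φ=-45°, α=240°
  cosα=-0.5000 sinα=-0.8660 | (2,2) | tMaxX 1.1000 tMaxY 0.6120 | tΔX 2.0000 tΔY 1.1547
    t=0.6120 [y] (2,1)
    t=1.1000 [x] (1,1) — stop
  → r_1 = 1.1000
beam 2: φ=0°, α=285°
  cosα=0.2588 sinα=-0.9659 | (2,2) | tMaxX 1.7387 tMaxY 0.5487 | tΔX 3.8637 tΔY 1.0353
    t=0.5487 [y] (2,1)
    t=1.5840 [y] (2,0) — stop
  → r_2 = 1.5840
beam 3: φ=45°, α=330°
  cosα=0.8660 sinα=-0.5000 | (2,2) | tMaxX 0.5196 tMaxY 1.0600 | tΔX 1.1547 tΔY 2.0000
    t=0.5196 [x] (3,2)
    t=1.0600 [y] (3,1) — stop
  → r_3 = 1.0600

ranges = [1.1000, 1.5840, 1.0600]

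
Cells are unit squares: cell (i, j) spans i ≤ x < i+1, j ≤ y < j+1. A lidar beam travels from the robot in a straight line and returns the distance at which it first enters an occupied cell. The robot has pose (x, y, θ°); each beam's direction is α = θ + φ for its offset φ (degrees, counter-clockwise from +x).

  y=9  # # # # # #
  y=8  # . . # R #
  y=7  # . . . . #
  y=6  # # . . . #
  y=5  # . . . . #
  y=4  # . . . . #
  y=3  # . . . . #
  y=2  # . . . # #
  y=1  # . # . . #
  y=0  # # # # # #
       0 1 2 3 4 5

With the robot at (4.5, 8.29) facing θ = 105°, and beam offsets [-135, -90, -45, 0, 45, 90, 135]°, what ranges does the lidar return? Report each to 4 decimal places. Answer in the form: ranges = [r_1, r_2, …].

beam 1: φ=-135°, α=330°
  d=(0.8660,-0.5000)  start (4,8)  tX=0.5774 tY=0.5800  stride 1/|dx|=1.1547 1/|dy|=2.0000
    cross x-line → (5,8), t=0.5774 (wall)
  → r_1 = 0.5774
beam 2: φ=-90°, α=15°
  d=(0.9659,0.2588)  start (4,8)  tX=0.5176 tY=2.7432  stride 1/|dx|=1.0353 1/|dy|=3.8637
    cross x-line → (5,8), t=0.5176 (wall)
  → r_2 = 0.5176
beam 3: φ=-45°, α=60°
  d=(0.5000,0.8660)  start (4,8)  tX=1.0000 tY=0.8198  stride 1/|dx|=2.0000 1/|dy|=1.1547
    cross y-line → (4,9), t=0.8198 (wall)
  → r_3 = 0.8198
beam 4: φ=0°, α=105°
  d=(-0.2588,0.9659)  start (4,8)  tX=1.9319 tY=0.7350  stride 1/|dx|=3.8637 1/|dy|=1.0353
    cross y-line → (4,9), t=0.7350 (wall)
  → r_4 = 0.7350
beam 5: φ=45°, α=150°
  d=(-0.8660,0.5000)  start (4,8)  tX=0.5774 tY=1.4200  stride 1/|dx|=1.1547 1/|dy|=2.0000
    cross x-line → (3,8), t=0.5774 (wall)
  → r_5 = 0.5774
beam 6: φ=90°, α=195°
  d=(-0.9659,-0.2588)  start (4,8)  tX=0.5176 tY=1.1205  stride 1/|dx|=1.0353 1/|dy|=3.8637
    cross x-line → (3,8), t=0.5176 (wall)
  → r_6 = 0.5176
beam 7: φ=135°, α=240°
  d=(-0.5000,-0.8660)  start (4,8)  tX=1.0000 tY=0.3349  stride 1/|dx|=2.0000 1/|dy|=1.1547
    cross y-line → (4,7), t=0.3349
    cross x-line → (3,7), t=1.0000
    cross y-line → (3,6), t=1.4896
    cross y-line → (3,5), t=2.6443
    cross x-line → (2,5), t=3.0000
    cross y-line → (2,4), t=3.7990
    cross y-line → (2,3), t=4.9537
    cross x-line → (1,3), t=5.0000
    cross y-line → (1,2), t=6.1084
    cross x-line → (0,2), t=7.0000 (wall)
  → r_7 = 7.0000

ranges = [0.5774, 0.5176, 0.8198, 0.7350, 0.5774, 0.5176, 7.0000]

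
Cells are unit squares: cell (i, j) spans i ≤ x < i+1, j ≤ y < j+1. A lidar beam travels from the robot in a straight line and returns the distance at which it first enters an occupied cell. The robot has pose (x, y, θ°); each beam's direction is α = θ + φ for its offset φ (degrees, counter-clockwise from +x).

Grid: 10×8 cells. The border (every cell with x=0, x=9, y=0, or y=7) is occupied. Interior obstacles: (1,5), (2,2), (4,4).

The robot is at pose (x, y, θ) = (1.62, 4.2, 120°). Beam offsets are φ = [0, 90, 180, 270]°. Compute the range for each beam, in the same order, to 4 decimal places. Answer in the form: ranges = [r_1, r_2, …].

beam 1: φ=0°, α=120°
  dir = (cos 120°, sin 120°) = (-0.5000, 0.8660); from cell (1,4)
  next x-line at t=1.2400, next y-line at t=0.9238; Δt_x=2.0000, Δt_y=1.1547
    y: enter (1,5) at t=0.9238 ← occupied
  → r_1 = 0.9238
beam 2: φ=90°, α=210°
  dir = (cos 210°, sin 210°) = (-0.8660, -0.5000); from cell (1,4)
  next x-line at t=0.7159, next y-line at t=0.4000; Δt_x=1.1547, Δt_y=2.0000
    y: enter (1,3) at t=0.4000
    x: enter (0,3) at t=0.7159 ← occupied
  → r_2 = 0.7159
beam 3: φ=180°, α=300°
  dir = (cos 300°, sin 300°) = (0.5000, -0.8660); from cell (1,4)
  next x-line at t=0.7600, next y-line at t=0.2309; Δt_x=2.0000, Δt_y=1.1547
    y: enter (1,3) at t=0.2309
    x: enter (2,3) at t=0.7600
    y: enter (2,2) at t=1.3856 ← occupied
  → r_3 = 1.3856
beam 4: φ=270°, α=30°
  dir = (cos 30°, sin 30°) = (0.8660, 0.5000); from cell (1,4)
  next x-line at t=0.4388, next y-line at t=1.6000; Δt_x=1.1547, Δt_y=2.0000
    x: enter (2,4) at t=0.4388
    x: enter (3,4) at t=1.5935
    y: enter (3,5) at t=1.6000
    x: enter (4,5) at t=2.7482
    y: enter (4,6) at t=3.6000
    x: enter (5,6) at t=3.9029
    x: enter (6,6) at t=5.0576
    y: enter (6,7) at t=5.6000 ← occupied
  → r_4 = 5.6000

ranges = [0.9238, 0.7159, 1.3856, 5.6000]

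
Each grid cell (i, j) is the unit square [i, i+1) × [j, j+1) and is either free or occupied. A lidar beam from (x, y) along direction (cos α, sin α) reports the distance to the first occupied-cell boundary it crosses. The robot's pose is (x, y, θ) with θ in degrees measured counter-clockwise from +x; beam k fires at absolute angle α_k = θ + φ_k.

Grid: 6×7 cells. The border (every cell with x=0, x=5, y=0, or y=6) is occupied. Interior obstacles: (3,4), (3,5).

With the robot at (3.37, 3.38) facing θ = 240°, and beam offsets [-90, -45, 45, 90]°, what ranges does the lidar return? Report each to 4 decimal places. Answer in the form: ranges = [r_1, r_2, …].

ranges = [2.7366, 2.4536, 2.4640, 1.8822]

beam 1: φ=-90°, α=150°
  d=(-0.8660,0.5000)  start (3,3)  tX=0.4272 tY=1.2400  stride 1/|dx|=1.1547 1/|dy|=2.0000
    cross x-line → (2,3), t=0.4272
    cross y-line → (2,4), t=1.2400
    cross x-line → (1,4), t=1.5819
    cross x-line → (0,4), t=2.7366 (wall)
  → r_1 = 2.7366
beam 2: φ=-45°, α=195°
  d=(-0.9659,-0.2588)  start (3,3)  tX=0.3831 tY=1.4682  stride 1/|dx|=1.0353 1/|dy|=3.8637
    cross x-line → (2,3), t=0.3831
    cross x-line → (1,3), t=1.4183
    cross y-line → (1,2), t=1.4682
    cross x-line → (0,2), t=2.4536 (wall)
  → r_2 = 2.4536
beam 3: φ=45°, α=285°
  d=(0.2588,-0.9659)  start (3,3)  tX=2.4341 tY=0.3934  stride 1/|dx|=3.8637 1/|dy|=1.0353
    cross y-line → (3,2), t=0.3934
    cross y-line → (3,1), t=1.4287
    cross x-line → (4,1), t=2.4341
    cross y-line → (4,0), t=2.4640 (wall)
  → r_3 = 2.4640
beam 4: φ=90°, α=330°
  d=(0.8660,-0.5000)  start (3,3)  tX=0.7275 tY=0.7600  stride 1/|dx|=1.1547 1/|dy|=2.0000
    cross x-line → (4,3), t=0.7275
    cross y-line → (4,2), t=0.7600
    cross x-line → (5,2), t=1.8822 (wall)
  → r_4 = 1.8822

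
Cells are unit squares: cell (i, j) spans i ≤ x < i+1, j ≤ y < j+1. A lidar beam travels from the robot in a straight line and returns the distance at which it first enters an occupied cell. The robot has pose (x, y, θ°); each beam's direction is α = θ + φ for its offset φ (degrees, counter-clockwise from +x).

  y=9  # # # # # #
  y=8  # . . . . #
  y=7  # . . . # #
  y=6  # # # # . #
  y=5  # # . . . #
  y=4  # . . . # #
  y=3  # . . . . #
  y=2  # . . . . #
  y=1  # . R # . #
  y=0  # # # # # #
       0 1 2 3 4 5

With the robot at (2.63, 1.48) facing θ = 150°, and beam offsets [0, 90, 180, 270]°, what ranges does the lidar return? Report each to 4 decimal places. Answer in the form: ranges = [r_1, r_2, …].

beam 1: φ=0°, α=150°
  dir = (cos 150°, sin 150°) = (-0.8660, 0.5000); from cell (2,1)
  next x-line at t=0.7275, next y-line at t=1.0400; Δt_x=1.1547, Δt_y=2.0000
    x: enter (1,1) at t=0.7275
    y: enter (1,2) at t=1.0400
    x: enter (0,2) at t=1.8822 ← occupied
  → r_1 = 1.8822
beam 2: φ=90°, α=240°
  dir = (cos 240°, sin 240°) = (-0.5000, -0.8660); from cell (2,1)
  next x-line at t=1.2600, next y-line at t=0.5543; Δt_x=2.0000, Δt_y=1.1547
    y: enter (2,0) at t=0.5543 ← occupied
  → r_2 = 0.5543
beam 3: φ=180°, α=330°
  dir = (cos 330°, sin 330°) = (0.8660, -0.5000); from cell (2,1)
  next x-line at t=0.4272, next y-line at t=0.9600; Δt_x=1.1547, Δt_y=2.0000
    x: enter (3,1) at t=0.4272 ← occupied
  → r_3 = 0.4272
beam 4: φ=270°, α=60°
  dir = (cos 60°, sin 60°) = (0.5000, 0.8660); from cell (2,1)
  next x-line at t=0.7400, next y-line at t=0.6004; Δt_x=2.0000, Δt_y=1.1547
    y: enter (2,2) at t=0.6004
    x: enter (3,2) at t=0.7400
    y: enter (3,3) at t=1.7551
    x: enter (4,3) at t=2.7400
    y: enter (4,4) at t=2.9098 ← occupied
  → r_4 = 2.9098

ranges = [1.8822, 0.5543, 0.4272, 2.9098]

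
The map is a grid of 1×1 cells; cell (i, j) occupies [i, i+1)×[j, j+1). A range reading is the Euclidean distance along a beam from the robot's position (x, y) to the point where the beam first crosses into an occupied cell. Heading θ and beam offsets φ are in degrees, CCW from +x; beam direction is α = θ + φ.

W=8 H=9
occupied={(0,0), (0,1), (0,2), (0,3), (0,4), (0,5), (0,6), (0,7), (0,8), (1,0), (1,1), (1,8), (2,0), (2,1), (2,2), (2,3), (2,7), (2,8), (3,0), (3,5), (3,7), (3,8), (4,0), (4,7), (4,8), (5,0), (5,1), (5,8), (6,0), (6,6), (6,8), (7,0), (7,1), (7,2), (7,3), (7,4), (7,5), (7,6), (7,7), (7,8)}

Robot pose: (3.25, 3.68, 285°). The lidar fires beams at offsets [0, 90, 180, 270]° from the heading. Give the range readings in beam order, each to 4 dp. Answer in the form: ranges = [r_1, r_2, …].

ranges = [2.7745, 3.8823, 3.4371, 0.2588]

beam 1: φ=0°, α=285°
  d=(0.2588,-0.9659)  start (3,3)  tX=2.8978 tY=0.7040  stride 1/|dx|=3.8637 1/|dy|=1.0353
    cross y-line → (3,2), t=0.7040
    cross y-line → (3,1), t=1.7393
    cross y-line → (3,0), t=2.7745 (wall)
  → r_1 = 2.7745
beam 2: φ=90°, α=15°
  d=(0.9659,0.2588)  start (3,3)  tX=0.7765 tY=1.2364  stride 1/|dx|=1.0353 1/|dy|=3.8637
    cross x-line → (4,3), t=0.7765
    cross y-line → (4,4), t=1.2364
    cross x-line → (5,4), t=1.8117
    cross x-line → (6,4), t=2.8470
    cross x-line → (7,4), t=3.8823 (wall)
  → r_2 = 3.8823
beam 3: φ=180°, α=105°
  d=(-0.2588,0.9659)  start (3,3)  tX=0.9659 tY=0.3313  stride 1/|dx|=3.8637 1/|dy|=1.0353
    cross y-line → (3,4), t=0.3313
    cross x-line → (2,4), t=0.9659
    cross y-line → (2,5), t=1.3666
    cross y-line → (2,6), t=2.4018
    cross y-line → (2,7), t=3.4371 (wall)
  → r_3 = 3.4371
beam 4: φ=270°, α=195°
  d=(-0.9659,-0.2588)  start (3,3)  tX=0.2588 tY=2.6273  stride 1/|dx|=1.0353 1/|dy|=3.8637
    cross x-line → (2,3), t=0.2588 (wall)
  → r_4 = 0.2588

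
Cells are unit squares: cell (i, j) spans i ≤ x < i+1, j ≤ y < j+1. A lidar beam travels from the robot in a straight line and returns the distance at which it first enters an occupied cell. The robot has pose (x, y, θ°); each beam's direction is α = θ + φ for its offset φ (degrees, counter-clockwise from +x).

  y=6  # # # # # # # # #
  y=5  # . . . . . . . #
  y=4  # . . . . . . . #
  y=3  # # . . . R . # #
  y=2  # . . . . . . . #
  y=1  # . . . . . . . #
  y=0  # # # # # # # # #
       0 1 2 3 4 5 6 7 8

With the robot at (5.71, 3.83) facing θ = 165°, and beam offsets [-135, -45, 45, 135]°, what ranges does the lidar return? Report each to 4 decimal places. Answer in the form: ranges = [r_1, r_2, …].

beam 1: φ=-135°, α=30°
  dir = (cos 30°, sin 30°) = (0.8660, 0.5000); from cell (5,3)
  next x-line at t=0.3349, next y-line at t=0.3400; Δt_x=1.1547, Δt_y=2.0000
    x: enter (6,3) at t=0.3349
    y: enter (6,4) at t=0.3400
    x: enter (7,4) at t=1.4896
    y: enter (7,5) at t=2.3400
    x: enter (8,5) at t=2.6443 ← occupied
  → r_1 = 2.6443
beam 2: φ=-45°, α=120°
  dir = (cos 120°, sin 120°) = (-0.5000, 0.8660); from cell (5,3)
  next x-line at t=1.4200, next y-line at t=0.1963; Δt_x=2.0000, Δt_y=1.1547
    y: enter (5,4) at t=0.1963
    y: enter (5,5) at t=1.3510
    x: enter (4,5) at t=1.4200
    y: enter (4,6) at t=2.5057 ← occupied
  → r_2 = 2.5057
beam 3: φ=45°, α=210°
  dir = (cos 210°, sin 210°) = (-0.8660, -0.5000); from cell (5,3)
  next x-line at t=0.8198, next y-line at t=1.6600; Δt_x=1.1547, Δt_y=2.0000
    x: enter (4,3) at t=0.8198
    y: enter (4,2) at t=1.6600
    x: enter (3,2) at t=1.9745
    x: enter (2,2) at t=3.1292
    y: enter (2,1) at t=3.6600
    x: enter (1,1) at t=4.2839
    x: enter (0,1) at t=5.4386 ← occupied
  → r_3 = 5.4386
beam 4: φ=135°, α=300°
  dir = (cos 300°, sin 300°) = (0.5000, -0.8660); from cell (5,3)
  next x-line at t=0.5800, next y-line at t=0.9584; Δt_x=2.0000, Δt_y=1.1547
    x: enter (6,3) at t=0.5800
    y: enter (6,2) at t=0.9584
    y: enter (6,1) at t=2.1131
    x: enter (7,1) at t=2.5800
    y: enter (7,0) at t=3.2678 ← occupied
  → r_4 = 3.2678

ranges = [2.6443, 2.5057, 5.4386, 3.2678]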